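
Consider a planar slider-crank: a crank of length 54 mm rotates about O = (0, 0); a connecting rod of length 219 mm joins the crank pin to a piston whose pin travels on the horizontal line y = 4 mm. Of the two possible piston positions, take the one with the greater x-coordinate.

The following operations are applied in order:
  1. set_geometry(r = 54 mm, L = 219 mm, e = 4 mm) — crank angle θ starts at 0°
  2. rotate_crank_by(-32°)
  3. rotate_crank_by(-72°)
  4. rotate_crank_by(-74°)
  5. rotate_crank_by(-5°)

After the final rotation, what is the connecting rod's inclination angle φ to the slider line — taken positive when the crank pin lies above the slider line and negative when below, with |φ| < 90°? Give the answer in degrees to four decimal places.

set_geometry: r = 54 mm, L = 219 mm, e = 4 mm; θ ← 0°
rotate_crank_by(-32°): θ ← 0° -32° = -32°
rotate_crank_by(-72°): θ ← -32° -72° = -104°
rotate_crank_by(-74°): θ ← -104° -74° = -178°
rotate_crank_by(-5°): θ ← -178° -5° = -183°
crank pin P = (r cos θ, r sin θ) = (-53.925995, 2.826142)
h = r sin θ − e = 2.826142 − 4 = -1.173858
sin φ = h / L = -1.173858 / 219 = -0.00536008
φ = arcsin(-0.00536008) = -0.307112°

-0.3071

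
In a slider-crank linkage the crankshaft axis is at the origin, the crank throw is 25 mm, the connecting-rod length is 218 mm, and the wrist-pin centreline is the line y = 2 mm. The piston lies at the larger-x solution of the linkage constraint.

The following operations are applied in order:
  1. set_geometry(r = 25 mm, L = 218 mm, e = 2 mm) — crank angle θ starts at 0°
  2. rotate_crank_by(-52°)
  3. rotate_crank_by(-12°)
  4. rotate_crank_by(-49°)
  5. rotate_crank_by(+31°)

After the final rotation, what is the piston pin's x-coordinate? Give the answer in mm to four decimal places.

set_geometry: r = 25 mm, L = 218 mm, e = 2 mm; θ ← 0°
rotate_crank_by(-52°): θ ← 0° -52° = -52°
rotate_crank_by(-12°): θ ← -52° -12° = -64°
rotate_crank_by(-49°): θ ← -64° -49° = -113°
rotate_crank_by(+31°): θ ← -113° +31° = -82°
crank pin P = (r cos θ, r sin θ) = (3.479328, -24.756702)
h = r sin θ − e = -24.756702 − 2 = -26.756702
x = r cos θ + √(L² − h²) = 3.479328 + √(47524.0 − 715.9211) = 3.479328 + 216.351748 = 219.831076

219.8311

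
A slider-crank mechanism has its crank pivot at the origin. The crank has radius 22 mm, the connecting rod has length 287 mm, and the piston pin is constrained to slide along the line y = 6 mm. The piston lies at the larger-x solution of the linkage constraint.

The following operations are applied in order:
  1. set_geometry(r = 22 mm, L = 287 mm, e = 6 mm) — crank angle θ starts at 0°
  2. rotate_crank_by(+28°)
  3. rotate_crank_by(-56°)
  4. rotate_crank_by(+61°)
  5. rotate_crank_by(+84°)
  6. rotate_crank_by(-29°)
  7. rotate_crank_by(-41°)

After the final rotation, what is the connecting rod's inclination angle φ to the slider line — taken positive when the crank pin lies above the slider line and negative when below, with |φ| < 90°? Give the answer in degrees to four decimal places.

2.0147

set_geometry: r = 22 mm, L = 287 mm, e = 6 mm; θ ← 0°
rotate_crank_by(+28°): θ ← 0° +28° = 28°
rotate_crank_by(-56°): θ ← 28° -56° = -28°
rotate_crank_by(+61°): θ ← -28° +61° = 33°
rotate_crank_by(+84°): θ ← 33° +84° = 117°
rotate_crank_by(-29°): θ ← 117° -29° = 88°
rotate_crank_by(-41°): θ ← 88° -41° = 47°
crank pin P = (r cos θ, r sin θ) = (15.003964, 16.089781)
h = r sin θ − e = 16.089781 − 6 = 10.089781
sin φ = h / L = 10.089781 / 287 = 0.03515603
φ = arcsin(0.03515603) = 2.014707°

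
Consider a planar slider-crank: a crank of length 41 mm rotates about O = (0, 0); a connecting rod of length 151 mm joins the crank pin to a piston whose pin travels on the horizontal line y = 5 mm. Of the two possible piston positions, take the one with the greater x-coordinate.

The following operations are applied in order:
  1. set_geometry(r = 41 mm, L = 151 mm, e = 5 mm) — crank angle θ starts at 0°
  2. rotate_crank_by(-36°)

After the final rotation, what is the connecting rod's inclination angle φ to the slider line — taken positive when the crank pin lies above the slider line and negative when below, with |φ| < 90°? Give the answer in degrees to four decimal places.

set_geometry: r = 41 mm, L = 151 mm, e = 5 mm; θ ← 0°
rotate_crank_by(-36°): θ ← 0° -36° = -36°
crank pin P = (r cos θ, r sin θ) = (33.169697, -24.099195)
h = r sin θ − e = -24.099195 − 5 = -29.099195
sin φ = h / L = -29.099195 / 151 = -0.19270990
φ = arcsin(-0.19270990) = -11.110973°

-11.1110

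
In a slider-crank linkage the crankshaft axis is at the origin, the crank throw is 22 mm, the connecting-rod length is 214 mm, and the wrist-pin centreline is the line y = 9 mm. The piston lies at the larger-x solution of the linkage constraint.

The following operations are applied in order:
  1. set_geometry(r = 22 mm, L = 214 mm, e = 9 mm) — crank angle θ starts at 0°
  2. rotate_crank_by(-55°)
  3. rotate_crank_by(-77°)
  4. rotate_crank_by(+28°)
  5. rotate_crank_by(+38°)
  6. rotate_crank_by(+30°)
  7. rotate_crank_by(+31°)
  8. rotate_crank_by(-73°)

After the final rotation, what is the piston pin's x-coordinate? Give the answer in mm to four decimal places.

set_geometry: r = 22 mm, L = 214 mm, e = 9 mm; θ ← 0°
rotate_crank_by(-55°): θ ← 0° -55° = -55°
rotate_crank_by(-77°): θ ← -55° -77° = -132°
rotate_crank_by(+28°): θ ← -132° +28° = -104°
rotate_crank_by(+38°): θ ← -104° +38° = -66°
rotate_crank_by(+30°): θ ← -66° +30° = -36°
rotate_crank_by(+31°): θ ← -36° +31° = -5°
rotate_crank_by(-73°): θ ← -5° -73° = -78°
crank pin P = (r cos θ, r sin θ) = (4.574057, -21.519247)
h = r sin θ − e = -21.519247 − 9 = -30.519247
x = r cos θ + √(L² − h²) = 4.574057 + √(45796.0 − 931.4245) = 4.574057 + 211.812595 = 216.386653

216.3867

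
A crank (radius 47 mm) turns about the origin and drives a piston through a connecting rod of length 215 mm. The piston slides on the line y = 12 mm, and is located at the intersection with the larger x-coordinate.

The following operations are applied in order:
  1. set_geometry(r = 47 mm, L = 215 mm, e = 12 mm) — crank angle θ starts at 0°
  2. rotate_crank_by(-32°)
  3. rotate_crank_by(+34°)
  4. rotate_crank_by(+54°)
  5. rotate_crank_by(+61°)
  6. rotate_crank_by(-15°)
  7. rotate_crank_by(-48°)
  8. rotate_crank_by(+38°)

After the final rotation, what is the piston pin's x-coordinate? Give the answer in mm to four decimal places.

set_geometry: r = 47 mm, L = 215 mm, e = 12 mm; θ ← 0°
rotate_crank_by(-32°): θ ← 0° -32° = -32°
rotate_crank_by(+34°): θ ← -32° +34° = 2°
rotate_crank_by(+54°): θ ← 2° +54° = 56°
rotate_crank_by(+61°): θ ← 56° +61° = 117°
rotate_crank_by(-15°): θ ← 117° -15° = 102°
rotate_crank_by(-48°): θ ← 102° -48° = 54°
rotate_crank_by(+38°): θ ← 54° +38° = 92°
crank pin P = (r cos θ, r sin θ) = (-1.640276, 46.971369)
h = r sin θ − e = 46.971369 − 12 = 34.971369
x = r cos θ + √(L² − h²) = -1.640276 + √(46225.0 − 1222.9966) = -1.640276 + 212.136756 = 210.496480

210.4965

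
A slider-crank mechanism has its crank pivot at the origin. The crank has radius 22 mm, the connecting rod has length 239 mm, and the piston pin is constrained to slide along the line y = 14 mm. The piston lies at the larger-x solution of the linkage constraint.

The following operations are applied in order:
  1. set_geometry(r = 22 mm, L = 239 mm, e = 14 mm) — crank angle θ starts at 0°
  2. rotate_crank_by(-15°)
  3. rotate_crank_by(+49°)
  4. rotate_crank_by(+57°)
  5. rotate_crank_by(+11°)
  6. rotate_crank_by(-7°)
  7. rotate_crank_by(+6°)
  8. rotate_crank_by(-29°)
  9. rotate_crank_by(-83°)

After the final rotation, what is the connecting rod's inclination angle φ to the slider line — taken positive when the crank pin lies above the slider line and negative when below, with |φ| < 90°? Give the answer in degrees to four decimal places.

-4.3668

set_geometry: r = 22 mm, L = 239 mm, e = 14 mm; θ ← 0°
rotate_crank_by(-15°): θ ← 0° -15° = -15°
rotate_crank_by(+49°): θ ← -15° +49° = 34°
rotate_crank_by(+57°): θ ← 34° +57° = 91°
rotate_crank_by(+11°): θ ← 91° +11° = 102°
rotate_crank_by(-7°): θ ← 102° -7° = 95°
rotate_crank_by(+6°): θ ← 95° +6° = 101°
rotate_crank_by(-29°): θ ← 101° -29° = 72°
rotate_crank_by(-83°): θ ← 72° -83° = -11°
crank pin P = (r cos θ, r sin θ) = (21.595798, -4.197798)
h = r sin θ − e = -4.197798 − 14 = -18.197798
sin φ = h / L = -18.197798 / 239 = -0.07614141
φ = arcsin(-0.07614141) = -4.366808°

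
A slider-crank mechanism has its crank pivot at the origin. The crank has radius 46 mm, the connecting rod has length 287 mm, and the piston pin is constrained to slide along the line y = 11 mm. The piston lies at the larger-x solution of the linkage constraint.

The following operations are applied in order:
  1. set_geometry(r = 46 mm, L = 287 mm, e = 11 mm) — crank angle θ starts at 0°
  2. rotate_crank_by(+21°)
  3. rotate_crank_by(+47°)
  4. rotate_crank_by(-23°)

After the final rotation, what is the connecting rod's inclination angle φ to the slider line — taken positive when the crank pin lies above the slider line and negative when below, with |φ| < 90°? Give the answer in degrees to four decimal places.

4.3016

set_geometry: r = 46 mm, L = 287 mm, e = 11 mm; θ ← 0°
rotate_crank_by(+21°): θ ← 0° +21° = 21°
rotate_crank_by(+47°): θ ← 21° +47° = 68°
rotate_crank_by(-23°): θ ← 68° -23° = 45°
crank pin P = (r cos θ, r sin θ) = (32.526912, 32.526912)
h = r sin θ − e = 32.526912 − 11 = 21.526912
sin φ = h / L = 21.526912 / 287 = 0.07500666
φ = arcsin(0.07500666) = 4.301605°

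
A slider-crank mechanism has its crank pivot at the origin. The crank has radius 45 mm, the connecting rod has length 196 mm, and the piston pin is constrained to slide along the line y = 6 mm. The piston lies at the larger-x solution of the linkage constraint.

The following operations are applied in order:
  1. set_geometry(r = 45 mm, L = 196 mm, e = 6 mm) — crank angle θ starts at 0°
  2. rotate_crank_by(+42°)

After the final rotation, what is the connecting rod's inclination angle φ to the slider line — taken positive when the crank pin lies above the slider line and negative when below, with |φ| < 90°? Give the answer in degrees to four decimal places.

7.0661

set_geometry: r = 45 mm, L = 196 mm, e = 6 mm; θ ← 0°
rotate_crank_by(+42°): θ ← 0° +42° = 42°
crank pin P = (r cos θ, r sin θ) = (33.441517, 30.110877)
h = r sin θ − e = 30.110877 − 6 = 24.110877
sin φ = h / L = 24.110877 / 196 = 0.12301468
φ = arcsin(0.12301468) = 7.066120°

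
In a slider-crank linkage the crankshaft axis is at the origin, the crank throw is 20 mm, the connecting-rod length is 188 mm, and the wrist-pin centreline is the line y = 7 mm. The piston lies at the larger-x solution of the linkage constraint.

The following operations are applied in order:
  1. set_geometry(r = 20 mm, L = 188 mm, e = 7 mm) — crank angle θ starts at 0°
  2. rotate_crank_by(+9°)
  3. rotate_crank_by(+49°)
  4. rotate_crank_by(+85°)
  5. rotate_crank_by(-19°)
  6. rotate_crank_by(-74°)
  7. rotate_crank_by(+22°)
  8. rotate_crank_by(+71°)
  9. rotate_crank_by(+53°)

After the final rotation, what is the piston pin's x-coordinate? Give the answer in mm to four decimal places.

168.3579

set_geometry: r = 20 mm, L = 188 mm, e = 7 mm; θ ← 0°
rotate_crank_by(+9°): θ ← 0° +9° = 9°
rotate_crank_by(+49°): θ ← 9° +49° = 58°
rotate_crank_by(+85°): θ ← 58° +85° = 143°
rotate_crank_by(-19°): θ ← 143° -19° = 124°
rotate_crank_by(-74°): θ ← 124° -74° = 50°
rotate_crank_by(+22°): θ ← 50° +22° = 72°
rotate_crank_by(+71°): θ ← 72° +71° = 143°
rotate_crank_by(+53°): θ ← 143° +53° = 196°
crank pin P = (r cos θ, r sin θ) = (-19.225234, -5.512747)
h = r sin θ − e = -5.512747 − 7 = -12.512747
x = r cos θ + √(L² − h²) = -19.225234 + √(35344.0 − 156.5688) = -19.225234 + 187.583131 = 168.357897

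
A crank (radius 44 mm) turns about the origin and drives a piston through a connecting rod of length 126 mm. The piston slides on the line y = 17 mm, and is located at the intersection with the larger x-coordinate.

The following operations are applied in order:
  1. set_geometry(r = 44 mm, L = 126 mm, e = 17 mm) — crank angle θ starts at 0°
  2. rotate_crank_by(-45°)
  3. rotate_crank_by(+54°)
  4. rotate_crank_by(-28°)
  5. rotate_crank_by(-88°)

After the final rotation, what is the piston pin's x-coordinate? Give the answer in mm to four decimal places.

set_geometry: r = 44 mm, L = 126 mm, e = 17 mm; θ ← 0°
rotate_crank_by(-45°): θ ← 0° -45° = -45°
rotate_crank_by(+54°): θ ← -45° +54° = 9°
rotate_crank_by(-28°): θ ← 9° -28° = -19°
rotate_crank_by(-88°): θ ← -19° -88° = -107°
crank pin P = (r cos θ, r sin θ) = (-12.864355, -42.077409)
h = r sin θ − e = -42.077409 − 17 = -59.077409
x = r cos θ + √(L² − h²) = -12.864355 + √(15876.0 − 3490.1403) = -12.864355 + 111.291777 = 98.427422

98.4274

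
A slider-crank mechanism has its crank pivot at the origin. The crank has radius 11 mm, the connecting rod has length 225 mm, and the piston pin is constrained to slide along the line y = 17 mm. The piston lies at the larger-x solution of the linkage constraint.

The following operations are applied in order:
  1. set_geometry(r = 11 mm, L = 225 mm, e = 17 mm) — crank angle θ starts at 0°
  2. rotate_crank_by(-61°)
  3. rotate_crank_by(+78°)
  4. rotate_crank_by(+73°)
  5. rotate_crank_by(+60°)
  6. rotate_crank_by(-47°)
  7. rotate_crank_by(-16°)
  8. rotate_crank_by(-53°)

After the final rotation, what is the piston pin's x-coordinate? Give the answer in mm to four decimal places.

set_geometry: r = 11 mm, L = 225 mm, e = 17 mm; θ ← 0°
rotate_crank_by(-61°): θ ← 0° -61° = -61°
rotate_crank_by(+78°): θ ← -61° +78° = 17°
rotate_crank_by(+73°): θ ← 17° +73° = 90°
rotate_crank_by(+60°): θ ← 90° +60° = 150°
rotate_crank_by(-47°): θ ← 150° -47° = 103°
rotate_crank_by(-16°): θ ← 103° -16° = 87°
rotate_crank_by(-53°): θ ← 87° -53° = 34°
crank pin P = (r cos θ, r sin θ) = (9.119413, 6.151122)
h = r sin θ − e = 6.151122 − 17 = -10.848878
x = r cos θ + √(L² − h²) = 9.119413 + √(50625.0 − 117.6982) = 9.119413 + 224.738296 = 233.857710

233.8577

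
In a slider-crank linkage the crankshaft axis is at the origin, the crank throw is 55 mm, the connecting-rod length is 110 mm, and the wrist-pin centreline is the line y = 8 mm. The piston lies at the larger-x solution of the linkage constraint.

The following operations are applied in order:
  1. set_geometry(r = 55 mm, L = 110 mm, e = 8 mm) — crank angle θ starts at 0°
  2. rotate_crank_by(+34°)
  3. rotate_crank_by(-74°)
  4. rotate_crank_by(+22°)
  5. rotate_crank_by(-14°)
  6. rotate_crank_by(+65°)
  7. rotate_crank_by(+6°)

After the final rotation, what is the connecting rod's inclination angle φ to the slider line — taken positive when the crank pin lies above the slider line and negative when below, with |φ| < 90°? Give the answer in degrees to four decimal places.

set_geometry: r = 55 mm, L = 110 mm, e = 8 mm; θ ← 0°
rotate_crank_by(+34°): θ ← 0° +34° = 34°
rotate_crank_by(-74°): θ ← 34° -74° = -40°
rotate_crank_by(+22°): θ ← -40° +22° = -18°
rotate_crank_by(-14°): θ ← -18° -14° = -32°
rotate_crank_by(+65°): θ ← -32° +65° = 33°
rotate_crank_by(+6°): θ ← 33° +6° = 39°
crank pin P = (r cos θ, r sin θ) = (42.743028, 34.612622)
h = r sin θ − e = 34.612622 − 8 = 26.612622
sin φ = h / L = 26.612622 / 110 = 0.24193292
φ = arcsin(0.24193292) = 14.000651°

14.0007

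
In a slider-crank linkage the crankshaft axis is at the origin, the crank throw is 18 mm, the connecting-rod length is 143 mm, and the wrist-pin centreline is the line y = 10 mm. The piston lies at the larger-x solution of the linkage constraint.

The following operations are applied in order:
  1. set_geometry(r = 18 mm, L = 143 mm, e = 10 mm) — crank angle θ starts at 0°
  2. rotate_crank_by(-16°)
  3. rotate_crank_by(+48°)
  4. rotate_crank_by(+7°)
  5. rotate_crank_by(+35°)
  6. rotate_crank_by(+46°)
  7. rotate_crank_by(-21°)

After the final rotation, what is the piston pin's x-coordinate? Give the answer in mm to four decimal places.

set_geometry: r = 18 mm, L = 143 mm, e = 10 mm; θ ← 0°
rotate_crank_by(-16°): θ ← 0° -16° = -16°
rotate_crank_by(+48°): θ ← -16° +48° = 32°
rotate_crank_by(+7°): θ ← 32° +7° = 39°
rotate_crank_by(+35°): θ ← 39° +35° = 74°
rotate_crank_by(+46°): θ ← 74° +46° = 120°
rotate_crank_by(-21°): θ ← 120° -21° = 99°
crank pin P = (r cos θ, r sin θ) = (-2.815820, 17.778390)
h = r sin θ − e = 17.778390 − 10 = 7.778390
x = r cos θ + √(L² − h²) = -2.815820 + √(20449.0 − 60.5034) = -2.815820 + 142.788293 = 139.972473

139.9725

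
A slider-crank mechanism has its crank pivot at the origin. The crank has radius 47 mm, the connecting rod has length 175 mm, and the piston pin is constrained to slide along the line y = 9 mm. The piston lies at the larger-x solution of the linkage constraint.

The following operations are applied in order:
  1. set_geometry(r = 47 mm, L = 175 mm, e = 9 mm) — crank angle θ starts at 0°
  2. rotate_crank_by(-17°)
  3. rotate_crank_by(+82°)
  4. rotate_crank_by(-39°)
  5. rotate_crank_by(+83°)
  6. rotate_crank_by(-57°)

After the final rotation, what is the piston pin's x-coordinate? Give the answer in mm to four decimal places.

set_geometry: r = 47 mm, L = 175 mm, e = 9 mm; θ ← 0°
rotate_crank_by(-17°): θ ← 0° -17° = -17°
rotate_crank_by(+82°): θ ← -17° +82° = 65°
rotate_crank_by(-39°): θ ← 65° -39° = 26°
rotate_crank_by(+83°): θ ← 26° +83° = 109°
rotate_crank_by(-57°): θ ← 109° -57° = 52°
crank pin P = (r cos θ, r sin θ) = (28.936089, 37.036505)
h = r sin θ − e = 37.036505 − 9 = 28.036505
x = r cos θ + √(L² − h²) = 28.936089 + √(30625.0 − 786.0456) = 28.936089 + 172.739556 = 201.675646

201.6756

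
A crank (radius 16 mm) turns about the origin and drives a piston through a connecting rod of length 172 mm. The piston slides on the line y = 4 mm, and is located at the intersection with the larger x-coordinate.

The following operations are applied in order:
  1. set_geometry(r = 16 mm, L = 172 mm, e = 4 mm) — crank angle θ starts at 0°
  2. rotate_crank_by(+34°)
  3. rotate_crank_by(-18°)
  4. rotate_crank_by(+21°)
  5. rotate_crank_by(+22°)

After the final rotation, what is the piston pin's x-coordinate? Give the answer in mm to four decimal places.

set_geometry: r = 16 mm, L = 172 mm, e = 4 mm; θ ← 0°
rotate_crank_by(+34°): θ ← 0° +34° = 34°
rotate_crank_by(-18°): θ ← 34° -18° = 16°
rotate_crank_by(+21°): θ ← 16° +21° = 37°
rotate_crank_by(+22°): θ ← 37° +22° = 59°
crank pin P = (r cos θ, r sin θ) = (8.240609, 13.714677)
h = r sin θ − e = 13.714677 − 4 = 9.714677
x = r cos θ + √(L² − h²) = 8.240609 + √(29584.0 − 94.3749) = 8.240609 + 171.725435 = 179.966044

179.9660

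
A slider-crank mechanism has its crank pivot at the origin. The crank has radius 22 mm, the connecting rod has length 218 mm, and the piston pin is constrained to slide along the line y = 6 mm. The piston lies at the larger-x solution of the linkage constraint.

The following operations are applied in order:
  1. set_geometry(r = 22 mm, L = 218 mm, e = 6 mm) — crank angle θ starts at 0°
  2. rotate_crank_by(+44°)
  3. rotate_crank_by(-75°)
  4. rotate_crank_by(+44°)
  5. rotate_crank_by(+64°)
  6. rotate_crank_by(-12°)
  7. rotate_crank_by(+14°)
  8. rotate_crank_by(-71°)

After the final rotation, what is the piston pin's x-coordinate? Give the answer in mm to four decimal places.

set_geometry: r = 22 mm, L = 218 mm, e = 6 mm; θ ← 0°
rotate_crank_by(+44°): θ ← 0° +44° = 44°
rotate_crank_by(-75°): θ ← 44° -75° = -31°
rotate_crank_by(+44°): θ ← -31° +44° = 13°
rotate_crank_by(+64°): θ ← 13° +64° = 77°
rotate_crank_by(-12°): θ ← 77° -12° = 65°
rotate_crank_by(+14°): θ ← 65° +14° = 79°
rotate_crank_by(-71°): θ ← 79° -71° = 8°
crank pin P = (r cos θ, r sin θ) = (21.785898, 3.061808)
h = r sin θ − e = 3.061808 − 6 = -2.938192
x = r cos θ + √(L² − h²) = 21.785898 + √(47524.0 − 8.6330) = 21.785898 + 217.980199 = 239.766096

239.7661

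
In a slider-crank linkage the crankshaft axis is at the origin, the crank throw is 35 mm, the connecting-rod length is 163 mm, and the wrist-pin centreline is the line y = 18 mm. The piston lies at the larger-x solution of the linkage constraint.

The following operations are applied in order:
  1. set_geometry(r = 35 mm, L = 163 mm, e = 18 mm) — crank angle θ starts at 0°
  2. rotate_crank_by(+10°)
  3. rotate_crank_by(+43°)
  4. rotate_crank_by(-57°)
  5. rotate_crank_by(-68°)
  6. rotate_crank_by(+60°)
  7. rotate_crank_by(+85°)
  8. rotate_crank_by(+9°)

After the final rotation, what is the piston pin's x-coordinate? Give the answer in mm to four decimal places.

set_geometry: r = 35 mm, L = 163 mm, e = 18 mm; θ ← 0°
rotate_crank_by(+10°): θ ← 0° +10° = 10°
rotate_crank_by(+43°): θ ← 10° +43° = 53°
rotate_crank_by(-57°): θ ← 53° -57° = -4°
rotate_crank_by(-68°): θ ← -4° -68° = -72°
rotate_crank_by(+60°): θ ← -72° +60° = -12°
rotate_crank_by(+85°): θ ← -12° +85° = 73°
rotate_crank_by(+9°): θ ← 73° +9° = 82°
crank pin P = (r cos θ, r sin θ) = (4.871059, 34.659382)
h = r sin θ − e = 34.659382 − 18 = 16.659382
x = r cos θ + √(L² − h²) = 4.871059 + √(26569.0 − 277.5350) = 4.871059 + 162.146431 = 167.017489

167.0175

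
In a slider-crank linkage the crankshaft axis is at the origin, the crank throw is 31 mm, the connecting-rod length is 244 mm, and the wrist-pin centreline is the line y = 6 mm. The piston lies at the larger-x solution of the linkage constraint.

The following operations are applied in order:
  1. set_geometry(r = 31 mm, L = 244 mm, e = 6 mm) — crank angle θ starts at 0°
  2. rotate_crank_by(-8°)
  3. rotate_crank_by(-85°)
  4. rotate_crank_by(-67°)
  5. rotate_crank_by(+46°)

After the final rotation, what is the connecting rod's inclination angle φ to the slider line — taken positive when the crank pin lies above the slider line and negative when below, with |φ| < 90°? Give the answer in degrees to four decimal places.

-8.0858

set_geometry: r = 31 mm, L = 244 mm, e = 6 mm; θ ← 0°
rotate_crank_by(-8°): θ ← 0° -8° = -8°
rotate_crank_by(-85°): θ ← -8° -85° = -93°
rotate_crank_by(-67°): θ ← -93° -67° = -160°
rotate_crank_by(+46°): θ ← -160° +46° = -114°
crank pin P = (r cos θ, r sin θ) = (-12.608836, -28.319909)
h = r sin θ − e = -28.319909 − 6 = -34.319909
sin φ = h / L = -34.319909 / 244 = -0.14065537
φ = arcsin(-0.14065537) = -8.085771°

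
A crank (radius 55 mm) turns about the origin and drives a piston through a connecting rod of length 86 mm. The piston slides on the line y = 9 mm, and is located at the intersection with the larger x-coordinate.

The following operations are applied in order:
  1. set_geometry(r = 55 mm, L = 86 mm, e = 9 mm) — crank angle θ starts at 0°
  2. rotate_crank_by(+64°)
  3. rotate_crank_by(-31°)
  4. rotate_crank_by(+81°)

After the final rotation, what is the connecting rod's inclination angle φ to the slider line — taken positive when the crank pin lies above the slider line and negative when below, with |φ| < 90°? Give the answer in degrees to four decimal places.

28.6588

set_geometry: r = 55 mm, L = 86 mm, e = 9 mm; θ ← 0°
rotate_crank_by(+64°): θ ← 0° +64° = 64°
rotate_crank_by(-31°): θ ← 64° -31° = 33°
rotate_crank_by(+81°): θ ← 33° +81° = 114°
crank pin P = (r cos θ, r sin θ) = (-22.370515, 50.245000)
h = r sin θ − e = 50.245000 − 9 = 41.245000
sin φ = h / L = 41.245000 / 86 = 0.47959303
φ = arcsin(0.47959303) = 28.658825°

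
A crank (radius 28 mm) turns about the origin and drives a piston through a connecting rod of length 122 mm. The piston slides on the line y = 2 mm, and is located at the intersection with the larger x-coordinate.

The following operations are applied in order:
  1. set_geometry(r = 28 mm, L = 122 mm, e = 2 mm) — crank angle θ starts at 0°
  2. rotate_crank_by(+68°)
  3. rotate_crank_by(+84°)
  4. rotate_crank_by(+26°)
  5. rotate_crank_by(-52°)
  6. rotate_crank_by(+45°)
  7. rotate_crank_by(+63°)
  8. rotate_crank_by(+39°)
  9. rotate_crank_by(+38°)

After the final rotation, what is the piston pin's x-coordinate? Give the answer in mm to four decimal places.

set_geometry: r = 28 mm, L = 122 mm, e = 2 mm; θ ← 0°
rotate_crank_by(+68°): θ ← 0° +68° = 68°
rotate_crank_by(+84°): θ ← 68° +84° = 152°
rotate_crank_by(+26°): θ ← 152° +26° = 178°
rotate_crank_by(-52°): θ ← 178° -52° = 126°
rotate_crank_by(+45°): θ ← 126° +45° = 171°
rotate_crank_by(+63°): θ ← 171° +63° = 234°
rotate_crank_by(+39°): θ ← 234° +39° = 273°
rotate_crank_by(+38°): θ ← 273° +38° = 311°
crank pin P = (r cos θ, r sin θ) = (18.369653, -21.131868)
h = r sin θ − e = -21.131868 − 2 = -23.131868
x = r cos θ + √(L² − h²) = 18.369653 + √(14884.0 − 535.0833) = 18.369653 + 119.786964 = 138.156617

138.1566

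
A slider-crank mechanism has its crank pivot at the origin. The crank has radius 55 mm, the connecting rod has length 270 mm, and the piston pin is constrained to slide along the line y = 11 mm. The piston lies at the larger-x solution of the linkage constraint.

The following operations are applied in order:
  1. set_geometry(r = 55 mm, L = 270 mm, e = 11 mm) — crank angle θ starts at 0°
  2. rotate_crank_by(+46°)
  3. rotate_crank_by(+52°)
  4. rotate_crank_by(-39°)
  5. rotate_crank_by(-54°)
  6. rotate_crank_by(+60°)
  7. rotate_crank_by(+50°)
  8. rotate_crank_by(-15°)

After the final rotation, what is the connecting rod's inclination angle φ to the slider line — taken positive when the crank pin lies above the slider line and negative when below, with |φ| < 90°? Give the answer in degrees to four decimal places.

set_geometry: r = 55 mm, L = 270 mm, e = 11 mm; θ ← 0°
rotate_crank_by(+46°): θ ← 0° +46° = 46°
rotate_crank_by(+52°): θ ← 46° +52° = 98°
rotate_crank_by(-39°): θ ← 98° -39° = 59°
rotate_crank_by(-54°): θ ← 59° -54° = 5°
rotate_crank_by(+60°): θ ← 5° +60° = 65°
rotate_crank_by(+50°): θ ← 65° +50° = 115°
rotate_crank_by(-15°): θ ← 115° -15° = 100°
crank pin P = (r cos θ, r sin θ) = (-9.550650, 54.164426)
h = r sin θ − e = 54.164426 − 11 = 43.164426
sin φ = h / L = 43.164426 / 270 = 0.15986825
φ = arcsin(0.15986825) = 9.199249°

9.1992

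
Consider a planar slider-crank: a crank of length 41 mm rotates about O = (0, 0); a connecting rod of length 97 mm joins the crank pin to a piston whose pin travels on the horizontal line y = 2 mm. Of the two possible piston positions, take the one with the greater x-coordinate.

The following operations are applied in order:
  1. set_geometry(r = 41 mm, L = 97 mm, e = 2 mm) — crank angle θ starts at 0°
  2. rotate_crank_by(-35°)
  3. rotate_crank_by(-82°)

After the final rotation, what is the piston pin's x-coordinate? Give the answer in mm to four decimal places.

70.4052

set_geometry: r = 41 mm, L = 97 mm, e = 2 mm; θ ← 0°
rotate_crank_by(-35°): θ ← 0° -35° = -35°
rotate_crank_by(-82°): θ ← -35° -82° = -117°
crank pin P = (r cos θ, r sin θ) = (-18.613610, -36.531267)
h = r sin θ − e = -36.531267 − 2 = -38.531267
x = r cos θ + √(L² − h²) = -18.613610 + √(9409.0 − 1484.6586) = -18.613610 + 89.018770 = 70.405160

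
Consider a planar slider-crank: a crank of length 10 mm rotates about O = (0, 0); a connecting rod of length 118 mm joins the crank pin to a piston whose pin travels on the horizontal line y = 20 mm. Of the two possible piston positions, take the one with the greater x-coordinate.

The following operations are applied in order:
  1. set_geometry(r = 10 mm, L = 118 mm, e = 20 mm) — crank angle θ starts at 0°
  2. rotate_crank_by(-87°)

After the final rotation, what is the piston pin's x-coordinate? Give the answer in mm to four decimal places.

114.6497

set_geometry: r = 10 mm, L = 118 mm, e = 20 mm; θ ← 0°
rotate_crank_by(-87°): θ ← 0° -87° = -87°
crank pin P = (r cos θ, r sin θ) = (0.523360, -9.986295)
h = r sin θ − e = -9.986295 − 20 = -29.986295
x = r cos θ + √(L² − h²) = 0.523360 + √(13924.0 − 899.1779) = 0.523360 + 114.126343 = 114.649702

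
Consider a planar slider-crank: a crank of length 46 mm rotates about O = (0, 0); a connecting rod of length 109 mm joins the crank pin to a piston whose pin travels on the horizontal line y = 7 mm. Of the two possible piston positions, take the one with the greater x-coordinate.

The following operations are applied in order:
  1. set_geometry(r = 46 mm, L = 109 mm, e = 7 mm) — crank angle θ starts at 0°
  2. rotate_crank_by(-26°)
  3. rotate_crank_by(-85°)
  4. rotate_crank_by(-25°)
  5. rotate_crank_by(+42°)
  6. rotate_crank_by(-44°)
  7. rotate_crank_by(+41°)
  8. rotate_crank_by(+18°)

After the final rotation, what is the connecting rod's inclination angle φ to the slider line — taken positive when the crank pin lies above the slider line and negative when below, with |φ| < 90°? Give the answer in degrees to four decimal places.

-28.5865

set_geometry: r = 46 mm, L = 109 mm, e = 7 mm; θ ← 0°
rotate_crank_by(-26°): θ ← 0° -26° = -26°
rotate_crank_by(-85°): θ ← -26° -85° = -111°
rotate_crank_by(-25°): θ ← -111° -25° = -136°
rotate_crank_by(+42°): θ ← -136° +42° = -94°
rotate_crank_by(-44°): θ ← -94° -44° = -138°
rotate_crank_by(+41°): θ ← -138° +41° = -97°
rotate_crank_by(+18°): θ ← -97° +18° = -79°
crank pin P = (r cos θ, r sin θ) = (8.777214, -45.154850)
h = r sin θ − e = -45.154850 − 7 = -52.154850
sin φ = h / L = -52.154850 / 109 = -0.47848487
φ = arcsin(-0.47848487) = -28.586493°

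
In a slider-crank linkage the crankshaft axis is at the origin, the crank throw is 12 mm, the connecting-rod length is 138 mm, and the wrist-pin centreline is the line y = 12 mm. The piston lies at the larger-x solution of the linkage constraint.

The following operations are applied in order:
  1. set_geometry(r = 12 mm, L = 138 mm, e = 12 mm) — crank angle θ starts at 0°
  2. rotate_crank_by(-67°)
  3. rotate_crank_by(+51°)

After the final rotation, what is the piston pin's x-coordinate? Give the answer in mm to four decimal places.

148.6835

set_geometry: r = 12 mm, L = 138 mm, e = 12 mm; θ ← 0°
rotate_crank_by(-67°): θ ← 0° -67° = -67°
rotate_crank_by(+51°): θ ← -67° +51° = -16°
crank pin P = (r cos θ, r sin θ) = (11.535140, -3.307648)
h = r sin θ − e = -3.307648 − 12 = -15.307648
x = r cos θ + √(L² − h²) = 11.535140 + √(19044.0 − 234.3241) = 11.535140 + 137.148372 = 148.683512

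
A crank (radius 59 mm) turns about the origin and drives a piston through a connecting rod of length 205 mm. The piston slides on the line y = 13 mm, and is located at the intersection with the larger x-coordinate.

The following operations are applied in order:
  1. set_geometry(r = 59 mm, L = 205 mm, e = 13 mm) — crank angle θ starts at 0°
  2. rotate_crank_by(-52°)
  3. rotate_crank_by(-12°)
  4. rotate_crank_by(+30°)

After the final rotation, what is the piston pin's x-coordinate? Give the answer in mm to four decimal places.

248.6873

set_geometry: r = 59 mm, L = 205 mm, e = 13 mm; θ ← 0°
rotate_crank_by(-52°): θ ← 0° -52° = -52°
rotate_crank_by(-12°): θ ← -52° -12° = -64°
rotate_crank_by(+30°): θ ← -64° +30° = -34°
crank pin P = (r cos θ, r sin θ) = (48.913217, -32.992381)
h = r sin θ − e = -32.992381 − 13 = -45.992381
x = r cos θ + √(L² − h²) = 48.913217 + √(42025.0 − 2115.2991) = 48.913217 + 199.774125 = 248.687341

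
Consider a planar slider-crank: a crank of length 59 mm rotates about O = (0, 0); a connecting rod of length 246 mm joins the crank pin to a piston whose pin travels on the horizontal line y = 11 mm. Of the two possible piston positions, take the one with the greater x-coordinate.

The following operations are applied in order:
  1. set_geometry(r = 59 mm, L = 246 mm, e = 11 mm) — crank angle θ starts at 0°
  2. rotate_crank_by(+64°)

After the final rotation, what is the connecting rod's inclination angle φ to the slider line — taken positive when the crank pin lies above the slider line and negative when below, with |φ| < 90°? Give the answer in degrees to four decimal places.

9.8372

set_geometry: r = 59 mm, L = 246 mm, e = 11 mm; θ ← 0°
rotate_crank_by(+64°): θ ← 0° +64° = 64°
crank pin P = (r cos θ, r sin θ) = (25.863898, 53.028849)
h = r sin θ − e = 53.028849 − 11 = 42.028849
sin φ = h / L = 42.028849 / 246 = 0.17084898
φ = arcsin(0.17084898) = 9.837184°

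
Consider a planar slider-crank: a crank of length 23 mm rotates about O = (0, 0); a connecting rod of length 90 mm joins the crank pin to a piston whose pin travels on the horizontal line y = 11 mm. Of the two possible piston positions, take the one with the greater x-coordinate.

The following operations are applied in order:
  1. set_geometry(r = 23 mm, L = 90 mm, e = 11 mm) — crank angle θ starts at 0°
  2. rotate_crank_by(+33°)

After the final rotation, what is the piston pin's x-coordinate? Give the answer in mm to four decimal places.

set_geometry: r = 23 mm, L = 90 mm, e = 11 mm; θ ← 0°
rotate_crank_by(+33°): θ ← 0° +33° = 33°
crank pin P = (r cos θ, r sin θ) = (19.289423, 12.526698)
h = r sin θ − e = 12.526698 − 11 = 1.526698
x = r cos θ + √(L² − h²) = 19.289423 + √(8100.0 − 2.3308) = 19.289423 + 89.987050 = 109.276473

109.2765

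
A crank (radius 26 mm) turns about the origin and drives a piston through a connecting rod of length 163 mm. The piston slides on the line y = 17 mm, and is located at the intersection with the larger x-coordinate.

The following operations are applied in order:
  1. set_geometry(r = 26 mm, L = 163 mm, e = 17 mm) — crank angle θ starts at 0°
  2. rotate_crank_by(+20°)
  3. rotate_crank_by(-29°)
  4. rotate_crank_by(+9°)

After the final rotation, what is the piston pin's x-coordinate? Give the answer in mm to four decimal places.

set_geometry: r = 26 mm, L = 163 mm, e = 17 mm; θ ← 0°
rotate_crank_by(+20°): θ ← 0° +20° = 20°
rotate_crank_by(-29°): θ ← 20° -29° = -9°
rotate_crank_by(+9°): θ ← -9° +9° = 0°
crank pin P = (r cos θ, r sin θ) = (26.000000, 0.000000)
h = r sin θ − e = 0.000000 − 17 = -17.000000
x = r cos θ + √(L² − h²) = 26.000000 + √(26569.0 − 289.0000) = 26.000000 + 162.111073 = 188.111073

188.1111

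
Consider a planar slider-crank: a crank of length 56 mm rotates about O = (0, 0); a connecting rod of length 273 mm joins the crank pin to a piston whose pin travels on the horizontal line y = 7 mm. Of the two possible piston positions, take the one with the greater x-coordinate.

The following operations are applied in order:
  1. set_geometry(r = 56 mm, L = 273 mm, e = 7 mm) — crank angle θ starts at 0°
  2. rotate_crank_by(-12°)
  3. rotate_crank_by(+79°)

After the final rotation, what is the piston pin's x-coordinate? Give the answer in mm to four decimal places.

291.2217

set_geometry: r = 56 mm, L = 273 mm, e = 7 mm; θ ← 0°
rotate_crank_by(-12°): θ ← 0° -12° = -12°
rotate_crank_by(+79°): θ ← -12° +79° = 67°
crank pin P = (r cos θ, r sin θ) = (21.880943, 51.548272)
h = r sin θ − e = 51.548272 − 7 = 44.548272
x = r cos θ + √(L² − h²) = 21.880943 + √(74529.0 − 1984.5485) = 21.880943 + 269.340772 = 291.221715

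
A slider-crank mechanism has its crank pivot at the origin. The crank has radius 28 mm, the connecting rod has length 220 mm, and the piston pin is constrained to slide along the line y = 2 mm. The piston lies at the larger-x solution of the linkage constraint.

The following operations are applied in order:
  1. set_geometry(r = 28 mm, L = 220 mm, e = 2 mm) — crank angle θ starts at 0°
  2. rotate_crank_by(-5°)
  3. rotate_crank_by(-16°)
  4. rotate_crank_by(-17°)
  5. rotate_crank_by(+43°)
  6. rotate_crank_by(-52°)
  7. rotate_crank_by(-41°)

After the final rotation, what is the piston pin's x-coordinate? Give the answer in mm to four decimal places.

set_geometry: r = 28 mm, L = 220 mm, e = 2 mm; θ ← 0°
rotate_crank_by(-5°): θ ← 0° -5° = -5°
rotate_crank_by(-16°): θ ← -5° -16° = -21°
rotate_crank_by(-17°): θ ← -21° -17° = -38°
rotate_crank_by(+43°): θ ← -38° +43° = 5°
rotate_crank_by(-52°): θ ← 5° -52° = -47°
rotate_crank_by(-41°): θ ← -47° -41° = -88°
crank pin P = (r cos θ, r sin θ) = (0.977186, -27.982943)
h = r sin θ − e = -27.982943 − 2 = -29.982943
x = r cos θ + √(L² − h²) = 0.977186 + √(48400.0 − 898.9769) = 0.977186 + 217.947294 = 218.924480

218.9245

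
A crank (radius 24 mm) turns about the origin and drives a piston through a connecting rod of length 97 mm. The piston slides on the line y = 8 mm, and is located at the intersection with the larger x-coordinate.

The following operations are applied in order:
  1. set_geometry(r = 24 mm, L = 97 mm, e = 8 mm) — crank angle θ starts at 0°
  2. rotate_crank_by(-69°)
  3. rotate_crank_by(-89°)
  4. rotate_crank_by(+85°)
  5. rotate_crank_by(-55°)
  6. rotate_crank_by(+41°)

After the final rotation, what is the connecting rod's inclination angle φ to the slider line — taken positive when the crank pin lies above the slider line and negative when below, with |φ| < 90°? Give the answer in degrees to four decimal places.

set_geometry: r = 24 mm, L = 97 mm, e = 8 mm; θ ← 0°
rotate_crank_by(-69°): θ ← 0° -69° = -69°
rotate_crank_by(-89°): θ ← -69° -89° = -158°
rotate_crank_by(+85°): θ ← -158° +85° = -73°
rotate_crank_by(-55°): θ ← -73° -55° = -128°
rotate_crank_by(+41°): θ ← -128° +41° = -87°
crank pin P = (r cos θ, r sin θ) = (1.256063, -23.967109)
h = r sin θ − e = -23.967109 − 8 = -31.967109
sin φ = h / L = -31.967109 / 97 = -0.32955782
φ = arcsin(-0.32955782) = -19.241939°

-19.2419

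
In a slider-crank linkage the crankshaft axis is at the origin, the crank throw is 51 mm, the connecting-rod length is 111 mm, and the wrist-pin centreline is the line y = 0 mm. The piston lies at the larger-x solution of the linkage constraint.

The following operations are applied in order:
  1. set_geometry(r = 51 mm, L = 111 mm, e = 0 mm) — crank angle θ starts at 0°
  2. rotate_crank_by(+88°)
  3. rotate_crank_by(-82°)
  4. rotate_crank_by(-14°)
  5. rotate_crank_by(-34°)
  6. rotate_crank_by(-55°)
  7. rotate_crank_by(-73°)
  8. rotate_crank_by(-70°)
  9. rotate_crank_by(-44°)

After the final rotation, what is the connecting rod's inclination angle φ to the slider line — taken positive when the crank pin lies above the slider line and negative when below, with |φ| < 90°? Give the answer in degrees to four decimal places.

26.4753

set_geometry: r = 51 mm, L = 111 mm, e = 0 mm; θ ← 0°
rotate_crank_by(+88°): θ ← 0° +88° = 88°
rotate_crank_by(-82°): θ ← 88° -82° = 6°
rotate_crank_by(-14°): θ ← 6° -14° = -8°
rotate_crank_by(-34°): θ ← -8° -34° = -42°
rotate_crank_by(-55°): θ ← -42° -55° = -97°
rotate_crank_by(-73°): θ ← -97° -73° = -170°
rotate_crank_by(-70°): θ ← -170° -70° = -240°
rotate_crank_by(-44°): θ ← -240° -44° = -284°
crank pin P = (r cos θ, r sin θ) = (12.338017, 49.485082)
h = r sin θ − e = 49.485082 − 0 = 49.485082
sin φ = h / L = 49.485082 / 111 = 0.44581155
φ = arcsin(0.44581155) = 26.475273°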